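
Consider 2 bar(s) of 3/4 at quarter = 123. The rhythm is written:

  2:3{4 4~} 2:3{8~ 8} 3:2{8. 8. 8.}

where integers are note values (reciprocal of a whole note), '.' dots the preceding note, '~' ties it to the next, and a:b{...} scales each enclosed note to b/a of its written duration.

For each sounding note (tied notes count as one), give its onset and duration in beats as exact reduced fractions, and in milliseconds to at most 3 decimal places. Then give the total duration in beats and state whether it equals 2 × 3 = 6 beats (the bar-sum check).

1) 0.0ms=0b +731.707ms=3/2b
2) 731.707ms=3/2b +1463.415ms=3b
3) 2195.122ms=9/2b +243.902ms=1/2b
4) 2439.024ms=5b +243.902ms=1/2b
5) 2682.927ms=11/2b +243.902ms=1/2b
Σ=6b of 6 (123bpm 3/4) — PASS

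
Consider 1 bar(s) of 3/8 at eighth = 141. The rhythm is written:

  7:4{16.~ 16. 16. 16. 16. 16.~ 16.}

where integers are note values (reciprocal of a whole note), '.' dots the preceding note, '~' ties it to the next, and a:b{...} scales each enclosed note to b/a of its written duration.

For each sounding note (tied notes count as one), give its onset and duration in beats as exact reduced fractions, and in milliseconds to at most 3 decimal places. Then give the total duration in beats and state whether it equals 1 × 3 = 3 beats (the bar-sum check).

1) 0.0ms=0b +364.742ms=6/7b
2) 364.742ms=6/7b +182.371ms=3/7b
3) 547.112ms=9/7b +182.371ms=3/7b
4) 729.483ms=12/7b +182.371ms=3/7b
5) 911.854ms=15/7b +364.742ms=6/7b
Σ=3b of 3 (141bpm 3/8) — PASS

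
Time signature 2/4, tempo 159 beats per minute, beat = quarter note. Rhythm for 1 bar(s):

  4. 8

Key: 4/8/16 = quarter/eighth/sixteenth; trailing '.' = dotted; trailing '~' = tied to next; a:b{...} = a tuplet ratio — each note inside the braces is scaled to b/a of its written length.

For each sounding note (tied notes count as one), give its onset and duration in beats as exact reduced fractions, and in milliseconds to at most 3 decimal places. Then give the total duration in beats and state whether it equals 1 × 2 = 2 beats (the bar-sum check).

1) 0.0ms=0b +566.038ms=3/2b
2) 566.038ms=3/2b +188.679ms=1/2b
Σ=2b of 2 (159bpm 2/4) — PASS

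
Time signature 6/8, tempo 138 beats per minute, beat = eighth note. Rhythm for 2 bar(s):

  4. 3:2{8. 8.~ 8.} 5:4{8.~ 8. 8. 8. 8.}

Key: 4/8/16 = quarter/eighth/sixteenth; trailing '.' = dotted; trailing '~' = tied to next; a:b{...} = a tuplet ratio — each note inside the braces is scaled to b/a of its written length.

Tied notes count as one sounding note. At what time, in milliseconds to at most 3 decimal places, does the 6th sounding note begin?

note 6 onset = 48/5b = 4173.913ms

1. 0.0ms @ 0 + 1304.348ms (3)
2. 1304.348ms @ 3 + 434.783ms (1)
3. 1739.13ms @ 4 + 869.565ms (2)
4. 2608.696ms @ 6 + 1043.478ms (12/5)
5. 3652.174ms @ 42/5 + 521.739ms (6/5)
6. 4173.913ms @ 48/5 + 521.739ms (6/5)
7. 4695.652ms @ 54/5 + 521.739ms (6/5)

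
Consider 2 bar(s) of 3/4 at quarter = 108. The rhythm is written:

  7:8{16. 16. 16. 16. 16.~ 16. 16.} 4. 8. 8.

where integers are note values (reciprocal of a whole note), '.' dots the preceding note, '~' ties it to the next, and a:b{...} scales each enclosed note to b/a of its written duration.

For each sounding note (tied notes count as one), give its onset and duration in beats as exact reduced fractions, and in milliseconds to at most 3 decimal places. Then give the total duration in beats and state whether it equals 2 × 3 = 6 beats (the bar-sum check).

1) 0.0ms=0b +238.095ms=3/7b
2) 238.095ms=3/7b +238.095ms=3/7b
3) 476.19ms=6/7b +238.095ms=3/7b
4) 714.286ms=9/7b +238.095ms=3/7b
5) 952.381ms=12/7b +476.19ms=6/7b
6) 1428.571ms=18/7b +238.095ms=3/7b
7) 1666.667ms=3b +833.333ms=3/2b
8) 2500.0ms=9/2b +416.667ms=3/4b
9) 2916.667ms=21/4b +416.667ms=3/4b
Σ=6b of 6 (108bpm 3/4) — PASS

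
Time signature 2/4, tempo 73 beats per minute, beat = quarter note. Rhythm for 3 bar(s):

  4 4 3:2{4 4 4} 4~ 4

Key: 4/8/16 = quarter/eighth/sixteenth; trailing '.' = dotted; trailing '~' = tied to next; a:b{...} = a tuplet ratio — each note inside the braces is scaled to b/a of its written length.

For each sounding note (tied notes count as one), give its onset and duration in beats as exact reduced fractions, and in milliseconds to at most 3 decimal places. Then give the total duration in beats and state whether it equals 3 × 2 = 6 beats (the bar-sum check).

1) 0.0ms=0b +821.918ms=1b
2) 821.918ms=1b +821.918ms=1b
3) 1643.836ms=2b +547.945ms=2/3b
4) 2191.781ms=8/3b +547.945ms=2/3b
5) 2739.726ms=10/3b +547.945ms=2/3b
6) 3287.671ms=4b +1643.836ms=2b
Σ=6b of 6 (73bpm 2/4) — PASS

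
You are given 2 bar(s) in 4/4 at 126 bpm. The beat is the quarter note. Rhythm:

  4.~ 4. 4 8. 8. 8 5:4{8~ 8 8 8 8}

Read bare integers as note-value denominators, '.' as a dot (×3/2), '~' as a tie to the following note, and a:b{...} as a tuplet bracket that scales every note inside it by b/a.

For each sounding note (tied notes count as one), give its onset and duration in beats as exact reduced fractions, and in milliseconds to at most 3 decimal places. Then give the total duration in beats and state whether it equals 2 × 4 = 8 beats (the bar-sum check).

1) 0.0ms=0b +1428.571ms=3b
2) 1428.571ms=3b +476.19ms=1b
3) 1904.762ms=4b +357.143ms=3/4b
4) 2261.905ms=19/4b +357.143ms=3/4b
5) 2619.048ms=11/2b +238.095ms=1/2b
6) 2857.143ms=6b +380.952ms=4/5b
7) 3238.095ms=34/5b +190.476ms=2/5b
8) 3428.571ms=36/5b +190.476ms=2/5b
9) 3619.048ms=38/5b +190.476ms=2/5b
Σ=8b of 8 (126bpm 4/4) — PASS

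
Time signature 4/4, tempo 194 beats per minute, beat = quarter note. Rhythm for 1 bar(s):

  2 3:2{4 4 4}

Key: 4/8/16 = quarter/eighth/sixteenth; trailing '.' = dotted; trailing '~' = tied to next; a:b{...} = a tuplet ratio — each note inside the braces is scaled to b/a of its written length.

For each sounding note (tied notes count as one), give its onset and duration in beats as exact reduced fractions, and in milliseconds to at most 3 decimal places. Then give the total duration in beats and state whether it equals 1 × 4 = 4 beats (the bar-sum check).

1) 0.0ms=0b +618.557ms=2b
2) 618.557ms=2b +206.186ms=2/3b
3) 824.742ms=8/3b +206.186ms=2/3b
4) 1030.928ms=10/3b +206.186ms=2/3b
Σ=4b of 4 (194bpm 4/4) — PASS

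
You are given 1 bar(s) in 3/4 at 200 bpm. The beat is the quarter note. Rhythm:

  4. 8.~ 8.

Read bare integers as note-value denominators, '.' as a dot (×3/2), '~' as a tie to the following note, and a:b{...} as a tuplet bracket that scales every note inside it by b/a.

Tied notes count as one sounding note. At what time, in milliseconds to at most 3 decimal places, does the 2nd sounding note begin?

1. 0.0ms @ 0 + 450.0ms (3/2)
2. 450.0ms @ 3/2 + 450.0ms (3/2)

note 2 onset = 3/2b = 450.0ms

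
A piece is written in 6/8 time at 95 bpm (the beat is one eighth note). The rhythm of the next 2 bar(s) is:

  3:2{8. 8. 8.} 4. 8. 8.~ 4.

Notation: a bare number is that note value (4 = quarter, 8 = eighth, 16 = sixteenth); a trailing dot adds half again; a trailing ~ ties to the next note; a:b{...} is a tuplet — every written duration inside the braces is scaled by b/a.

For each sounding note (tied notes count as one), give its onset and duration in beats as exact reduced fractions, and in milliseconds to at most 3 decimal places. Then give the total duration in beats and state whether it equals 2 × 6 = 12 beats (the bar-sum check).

1) 0.0ms=0b +631.579ms=1b
2) 631.579ms=1b +631.579ms=1b
3) 1263.158ms=2b +631.579ms=1b
4) 1894.737ms=3b +1894.737ms=3b
5) 3789.474ms=6b +947.368ms=3/2b
6) 4736.842ms=15/2b +2842.105ms=9/2b
Σ=12b of 12 (95bpm 6/8) — PASS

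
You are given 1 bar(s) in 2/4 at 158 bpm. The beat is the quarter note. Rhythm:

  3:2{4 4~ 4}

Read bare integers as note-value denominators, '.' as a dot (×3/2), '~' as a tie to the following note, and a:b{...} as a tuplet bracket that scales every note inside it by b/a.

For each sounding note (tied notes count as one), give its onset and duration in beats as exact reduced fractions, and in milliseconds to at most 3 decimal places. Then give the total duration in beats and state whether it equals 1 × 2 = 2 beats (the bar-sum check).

1) 0.0ms=0b +253.165ms=2/3b
2) 253.165ms=2/3b +506.329ms=4/3b
Σ=2b of 2 (158bpm 2/4) — PASS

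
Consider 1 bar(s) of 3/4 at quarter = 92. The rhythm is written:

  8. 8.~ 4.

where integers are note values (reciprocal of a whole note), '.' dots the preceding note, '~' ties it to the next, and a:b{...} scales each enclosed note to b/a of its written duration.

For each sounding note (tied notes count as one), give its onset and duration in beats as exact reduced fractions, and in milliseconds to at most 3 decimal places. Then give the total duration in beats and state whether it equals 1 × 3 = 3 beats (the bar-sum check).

1) 0.0ms=0b +489.13ms=3/4b
2) 489.13ms=3/4b +1467.391ms=9/4b
Σ=3b of 3 (92bpm 3/4) — PASS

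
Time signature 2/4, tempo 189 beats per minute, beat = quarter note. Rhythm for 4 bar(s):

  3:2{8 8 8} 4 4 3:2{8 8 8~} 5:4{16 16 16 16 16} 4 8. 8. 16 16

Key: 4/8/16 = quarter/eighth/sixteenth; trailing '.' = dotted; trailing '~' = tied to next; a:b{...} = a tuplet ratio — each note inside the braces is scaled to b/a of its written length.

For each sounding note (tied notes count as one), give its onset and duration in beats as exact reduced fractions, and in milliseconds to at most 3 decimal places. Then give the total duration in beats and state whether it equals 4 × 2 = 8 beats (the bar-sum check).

1) 0.0ms=0b +105.82ms=1/3b
2) 105.82ms=1/3b +105.82ms=1/3b
3) 211.64ms=2/3b +105.82ms=1/3b
4) 317.46ms=1b +317.46ms=1b
5) 634.921ms=2b +317.46ms=1b
6) 952.381ms=3b +105.82ms=1/3b
7) 1058.201ms=10/3b +105.82ms=1/3b
8) 1164.021ms=11/3b +169.312ms=8/15b
9) 1333.333ms=21/5b +63.492ms=1/5b
10) 1396.825ms=22/5b +63.492ms=1/5b
11) 1460.317ms=23/5b +63.492ms=1/5b
12) 1523.81ms=24/5b +63.492ms=1/5b
13) 1587.302ms=5b +317.46ms=1b
14) 1904.762ms=6b +238.095ms=3/4b
15) 2142.857ms=27/4b +238.095ms=3/4b
16) 2380.952ms=15/2b +79.365ms=1/4b
17) 2460.317ms=31/4b +79.365ms=1/4b
Σ=8b of 8 (189bpm 2/4) — PASS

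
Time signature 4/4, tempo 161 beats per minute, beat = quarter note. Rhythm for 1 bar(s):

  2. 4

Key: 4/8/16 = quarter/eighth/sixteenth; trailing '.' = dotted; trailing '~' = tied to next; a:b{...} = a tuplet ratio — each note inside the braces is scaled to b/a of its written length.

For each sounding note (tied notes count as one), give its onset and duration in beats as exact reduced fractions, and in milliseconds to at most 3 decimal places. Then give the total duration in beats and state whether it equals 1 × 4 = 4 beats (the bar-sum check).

1) 0.0ms=0b +1118.012ms=3b
2) 1118.012ms=3b +372.671ms=1b
Σ=4b of 4 (161bpm 4/4) — PASS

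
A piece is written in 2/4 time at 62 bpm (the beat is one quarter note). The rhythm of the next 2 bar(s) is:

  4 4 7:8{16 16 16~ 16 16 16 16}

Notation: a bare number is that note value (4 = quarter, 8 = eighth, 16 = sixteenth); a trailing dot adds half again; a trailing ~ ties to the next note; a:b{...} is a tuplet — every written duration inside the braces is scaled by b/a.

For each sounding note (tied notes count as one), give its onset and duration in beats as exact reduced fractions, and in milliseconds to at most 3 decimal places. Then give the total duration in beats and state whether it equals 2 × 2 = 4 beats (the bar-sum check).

1) 0.0ms=0b +967.742ms=1b
2) 967.742ms=1b +967.742ms=1b
3) 1935.484ms=2b +276.498ms=2/7b
4) 2211.982ms=16/7b +276.498ms=2/7b
5) 2488.479ms=18/7b +552.995ms=4/7b
6) 3041.475ms=22/7b +276.498ms=2/7b
7) 3317.972ms=24/7b +276.498ms=2/7b
8) 3594.47ms=26/7b +276.498ms=2/7b
Σ=4b of 4 (62bpm 2/4) — PASS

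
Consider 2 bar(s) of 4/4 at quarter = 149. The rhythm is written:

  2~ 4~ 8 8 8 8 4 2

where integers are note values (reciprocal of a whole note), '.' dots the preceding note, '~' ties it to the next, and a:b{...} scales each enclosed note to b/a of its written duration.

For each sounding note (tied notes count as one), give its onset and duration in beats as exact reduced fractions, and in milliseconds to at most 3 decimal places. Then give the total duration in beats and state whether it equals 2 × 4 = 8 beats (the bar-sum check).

1) 0.0ms=0b +1409.396ms=7/2b
2) 1409.396ms=7/2b +201.342ms=1/2b
3) 1610.738ms=4b +201.342ms=1/2b
4) 1812.081ms=9/2b +201.342ms=1/2b
5) 2013.423ms=5b +402.685ms=1b
6) 2416.107ms=6b +805.369ms=2b
Σ=8b of 8 (149bpm 4/4) — PASS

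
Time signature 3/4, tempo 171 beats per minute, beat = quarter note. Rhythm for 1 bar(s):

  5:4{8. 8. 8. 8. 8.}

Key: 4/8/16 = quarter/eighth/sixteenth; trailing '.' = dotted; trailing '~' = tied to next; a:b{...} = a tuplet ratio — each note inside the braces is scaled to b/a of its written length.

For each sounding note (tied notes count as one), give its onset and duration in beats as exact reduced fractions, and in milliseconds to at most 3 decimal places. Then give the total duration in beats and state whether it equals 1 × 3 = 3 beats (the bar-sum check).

1) 0.0ms=0b +210.526ms=3/5b
2) 210.526ms=3/5b +210.526ms=3/5b
3) 421.053ms=6/5b +210.526ms=3/5b
4) 631.579ms=9/5b +210.526ms=3/5b
5) 842.105ms=12/5b +210.526ms=3/5b
Σ=3b of 3 (171bpm 3/4) — PASS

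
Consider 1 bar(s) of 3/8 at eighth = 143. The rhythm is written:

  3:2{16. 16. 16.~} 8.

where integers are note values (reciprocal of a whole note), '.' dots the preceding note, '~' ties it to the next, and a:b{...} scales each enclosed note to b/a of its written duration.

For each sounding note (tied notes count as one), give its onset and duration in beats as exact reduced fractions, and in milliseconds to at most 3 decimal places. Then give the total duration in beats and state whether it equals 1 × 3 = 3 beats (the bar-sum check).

1) 0.0ms=0b +209.79ms=1/2b
2) 209.79ms=1/2b +209.79ms=1/2b
3) 419.58ms=1b +839.161ms=2b
Σ=3b of 3 (143bpm 3/8) — PASS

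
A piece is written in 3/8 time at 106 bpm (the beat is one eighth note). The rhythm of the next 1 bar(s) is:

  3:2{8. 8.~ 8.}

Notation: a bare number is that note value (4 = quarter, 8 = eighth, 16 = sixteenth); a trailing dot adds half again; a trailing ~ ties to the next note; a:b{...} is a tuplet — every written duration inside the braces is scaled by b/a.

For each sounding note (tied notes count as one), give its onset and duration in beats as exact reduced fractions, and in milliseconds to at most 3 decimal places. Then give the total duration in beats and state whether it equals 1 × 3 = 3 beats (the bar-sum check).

1) 0.0ms=0b +566.038ms=1b
2) 566.038ms=1b +1132.075ms=2b
Σ=3b of 3 (106bpm 3/8) — PASS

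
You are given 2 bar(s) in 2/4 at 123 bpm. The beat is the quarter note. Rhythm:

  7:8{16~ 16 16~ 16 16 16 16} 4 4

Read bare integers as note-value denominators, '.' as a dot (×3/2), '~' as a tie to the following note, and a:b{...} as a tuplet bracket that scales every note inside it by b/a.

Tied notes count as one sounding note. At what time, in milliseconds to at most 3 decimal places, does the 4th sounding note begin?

note 4 onset = 10/7b = 696.864ms

1. 0.0ms @ 0 + 278.746ms (4/7)
2. 278.746ms @ 4/7 + 278.746ms (4/7)
3. 557.491ms @ 8/7 + 139.373ms (2/7)
4. 696.864ms @ 10/7 + 139.373ms (2/7)
5. 836.237ms @ 12/7 + 139.373ms (2/7)
6. 975.61ms @ 2 + 487.805ms (1)
7. 1463.415ms @ 3 + 487.805ms (1)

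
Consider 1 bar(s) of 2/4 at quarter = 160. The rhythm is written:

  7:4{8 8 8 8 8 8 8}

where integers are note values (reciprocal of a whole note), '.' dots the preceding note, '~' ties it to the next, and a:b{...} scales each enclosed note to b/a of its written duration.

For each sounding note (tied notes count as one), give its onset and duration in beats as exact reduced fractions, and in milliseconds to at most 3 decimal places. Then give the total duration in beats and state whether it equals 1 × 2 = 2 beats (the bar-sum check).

1) 0.0ms=0b +107.143ms=2/7b
2) 107.143ms=2/7b +107.143ms=2/7b
3) 214.286ms=4/7b +107.143ms=2/7b
4) 321.429ms=6/7b +107.143ms=2/7b
5) 428.571ms=8/7b +107.143ms=2/7b
6) 535.714ms=10/7b +107.143ms=2/7b
7) 642.857ms=12/7b +107.143ms=2/7b
Σ=2b of 2 (160bpm 2/4) — PASS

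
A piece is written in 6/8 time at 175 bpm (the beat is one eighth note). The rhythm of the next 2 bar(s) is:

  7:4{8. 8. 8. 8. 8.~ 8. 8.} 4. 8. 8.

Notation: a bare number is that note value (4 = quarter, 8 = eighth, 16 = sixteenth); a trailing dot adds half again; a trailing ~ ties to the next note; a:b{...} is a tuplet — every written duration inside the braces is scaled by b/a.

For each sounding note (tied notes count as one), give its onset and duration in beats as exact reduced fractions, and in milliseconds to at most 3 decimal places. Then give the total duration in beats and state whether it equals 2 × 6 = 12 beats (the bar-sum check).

1) 0.0ms=0b +293.878ms=6/7b
2) 293.878ms=6/7b +293.878ms=6/7b
3) 587.755ms=12/7b +293.878ms=6/7b
4) 881.633ms=18/7b +293.878ms=6/7b
5) 1175.51ms=24/7b +587.755ms=12/7b
6) 1763.265ms=36/7b +293.878ms=6/7b
7) 2057.143ms=6b +1028.571ms=3b
8) 3085.714ms=9b +514.286ms=3/2b
9) 3600.0ms=21/2b +514.286ms=3/2b
Σ=12b of 12 (175bpm 6/8) — PASS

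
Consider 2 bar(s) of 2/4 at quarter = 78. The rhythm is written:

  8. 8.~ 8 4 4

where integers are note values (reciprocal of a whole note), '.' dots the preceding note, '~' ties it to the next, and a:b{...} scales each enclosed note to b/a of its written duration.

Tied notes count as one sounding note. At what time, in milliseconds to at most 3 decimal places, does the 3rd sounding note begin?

1. 0.0ms @ 0 + 576.923ms (3/4)
2. 576.923ms @ 3/4 + 961.538ms (5/4)
3. 1538.462ms @ 2 + 769.231ms (1)
4. 2307.692ms @ 3 + 769.231ms (1)

note 3 onset = 2b = 1538.462ms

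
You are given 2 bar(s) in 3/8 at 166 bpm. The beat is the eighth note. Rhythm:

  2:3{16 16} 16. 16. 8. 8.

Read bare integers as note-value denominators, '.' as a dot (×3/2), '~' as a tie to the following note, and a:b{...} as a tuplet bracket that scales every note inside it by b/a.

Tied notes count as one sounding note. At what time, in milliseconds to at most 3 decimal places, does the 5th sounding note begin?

1. 0.0ms @ 0 + 271.084ms (3/4)
2. 271.084ms @ 3/4 + 271.084ms (3/4)
3. 542.169ms @ 3/2 + 271.084ms (3/4)
4. 813.253ms @ 9/4 + 271.084ms (3/4)
5. 1084.337ms @ 3 + 542.169ms (3/2)
6. 1626.506ms @ 9/2 + 542.169ms (3/2)

note 5 onset = 3b = 1084.337ms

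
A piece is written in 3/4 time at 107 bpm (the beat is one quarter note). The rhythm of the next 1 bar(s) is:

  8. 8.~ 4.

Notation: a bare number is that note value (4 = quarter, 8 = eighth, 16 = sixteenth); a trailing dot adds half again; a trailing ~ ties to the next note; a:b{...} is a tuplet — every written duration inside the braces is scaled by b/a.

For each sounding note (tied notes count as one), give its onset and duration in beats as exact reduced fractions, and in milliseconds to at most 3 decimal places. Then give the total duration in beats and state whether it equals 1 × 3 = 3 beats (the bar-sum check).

1) 0.0ms=0b +420.561ms=3/4b
2) 420.561ms=3/4b +1261.682ms=9/4b
Σ=3b of 3 (107bpm 3/4) — PASS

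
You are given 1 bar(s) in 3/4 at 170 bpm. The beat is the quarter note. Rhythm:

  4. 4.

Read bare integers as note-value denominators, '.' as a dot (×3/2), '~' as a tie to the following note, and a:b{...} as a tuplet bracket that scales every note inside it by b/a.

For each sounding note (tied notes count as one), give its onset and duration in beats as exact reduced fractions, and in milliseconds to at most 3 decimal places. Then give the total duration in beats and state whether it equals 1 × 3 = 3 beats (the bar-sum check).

1) 0.0ms=0b +529.412ms=3/2b
2) 529.412ms=3/2b +529.412ms=3/2b
Σ=3b of 3 (170bpm 3/4) — PASS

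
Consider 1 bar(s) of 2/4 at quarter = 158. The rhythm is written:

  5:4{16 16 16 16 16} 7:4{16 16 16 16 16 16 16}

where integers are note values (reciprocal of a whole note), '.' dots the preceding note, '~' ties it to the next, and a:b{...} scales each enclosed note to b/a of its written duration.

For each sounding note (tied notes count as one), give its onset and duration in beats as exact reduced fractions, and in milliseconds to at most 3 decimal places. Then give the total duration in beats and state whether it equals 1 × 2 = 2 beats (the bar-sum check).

1) 0.0ms=0b +75.949ms=1/5b
2) 75.949ms=1/5b +75.949ms=1/5b
3) 151.899ms=2/5b +75.949ms=1/5b
4) 227.848ms=3/5b +75.949ms=1/5b
5) 303.797ms=4/5b +75.949ms=1/5b
6) 379.747ms=1b +54.25ms=1/7b
7) 433.996ms=8/7b +54.25ms=1/7b
8) 488.246ms=9/7b +54.25ms=1/7b
9) 542.495ms=10/7b +54.25ms=1/7b
10) 596.745ms=11/7b +54.25ms=1/7b
11) 650.995ms=12/7b +54.25ms=1/7b
12) 705.244ms=13/7b +54.25ms=1/7b
Σ=2b of 2 (158bpm 2/4) — PASS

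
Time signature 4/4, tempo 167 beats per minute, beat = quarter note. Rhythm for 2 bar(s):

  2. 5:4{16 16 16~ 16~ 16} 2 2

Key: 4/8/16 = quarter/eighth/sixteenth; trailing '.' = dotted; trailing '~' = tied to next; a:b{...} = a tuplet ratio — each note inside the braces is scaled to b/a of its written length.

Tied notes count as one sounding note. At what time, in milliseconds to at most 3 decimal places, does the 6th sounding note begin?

note 6 onset = 6b = 2155.689ms

1. 0.0ms @ 0 + 1077.844ms (3)
2. 1077.844ms @ 3 + 71.856ms (1/5)
3. 1149.701ms @ 16/5 + 71.856ms (1/5)
4. 1221.557ms @ 17/5 + 215.569ms (3/5)
5. 1437.126ms @ 4 + 718.563ms (2)
6. 2155.689ms @ 6 + 718.563ms (2)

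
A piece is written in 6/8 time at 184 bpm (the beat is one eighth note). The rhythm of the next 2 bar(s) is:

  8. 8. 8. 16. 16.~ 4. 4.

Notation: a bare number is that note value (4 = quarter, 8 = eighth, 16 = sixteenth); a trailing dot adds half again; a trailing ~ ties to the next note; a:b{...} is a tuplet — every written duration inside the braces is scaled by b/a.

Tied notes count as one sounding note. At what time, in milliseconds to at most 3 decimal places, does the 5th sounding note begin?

1. 0.0ms @ 0 + 489.13ms (3/2)
2. 489.13ms @ 3/2 + 489.13ms (3/2)
3. 978.261ms @ 3 + 489.13ms (3/2)
4. 1467.391ms @ 9/2 + 244.565ms (3/4)
5. 1711.957ms @ 21/4 + 1222.826ms (15/4)
6. 2934.783ms @ 9 + 978.261ms (3)

note 5 onset = 21/4b = 1711.957ms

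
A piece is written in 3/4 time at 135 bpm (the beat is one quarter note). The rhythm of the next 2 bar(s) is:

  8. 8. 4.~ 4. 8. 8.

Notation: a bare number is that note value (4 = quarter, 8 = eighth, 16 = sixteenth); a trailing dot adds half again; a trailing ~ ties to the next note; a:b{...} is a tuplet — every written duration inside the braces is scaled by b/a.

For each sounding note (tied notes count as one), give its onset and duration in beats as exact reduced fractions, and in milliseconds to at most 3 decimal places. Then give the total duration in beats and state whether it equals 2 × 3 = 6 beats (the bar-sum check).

1) 0.0ms=0b +333.333ms=3/4b
2) 333.333ms=3/4b +333.333ms=3/4b
3) 666.667ms=3/2b +1333.333ms=3b
4) 2000.0ms=9/2b +333.333ms=3/4b
5) 2333.333ms=21/4b +333.333ms=3/4b
Σ=6b of 6 (135bpm 3/4) — PASS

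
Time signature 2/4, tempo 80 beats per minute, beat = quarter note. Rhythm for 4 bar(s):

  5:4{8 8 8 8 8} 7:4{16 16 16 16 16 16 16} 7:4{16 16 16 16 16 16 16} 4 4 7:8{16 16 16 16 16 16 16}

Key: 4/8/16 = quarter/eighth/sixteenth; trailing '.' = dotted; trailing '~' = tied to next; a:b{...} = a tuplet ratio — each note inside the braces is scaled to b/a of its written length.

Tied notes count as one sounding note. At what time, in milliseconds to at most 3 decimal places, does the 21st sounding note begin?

1. 0.0ms @ 0 + 300.0ms (2/5)
2. 300.0ms @ 2/5 + 300.0ms (2/5)
3. 600.0ms @ 4/5 + 300.0ms (2/5)
4. 900.0ms @ 6/5 + 300.0ms (2/5)
5. 1200.0ms @ 8/5 + 300.0ms (2/5)
6. 1500.0ms @ 2 + 107.143ms (1/7)
7. 1607.143ms @ 15/7 + 107.143ms (1/7)
8. 1714.286ms @ 16/7 + 107.143ms (1/7)
9. 1821.429ms @ 17/7 + 107.143ms (1/7)
10. 1928.571ms @ 18/7 + 107.143ms (1/7)
11. 2035.714ms @ 19/7 + 107.143ms (1/7)
12. 2142.857ms @ 20/7 + 107.143ms (1/7)
13. 2250.0ms @ 3 + 107.143ms (1/7)
14. 2357.143ms @ 22/7 + 107.143ms (1/7)
15. 2464.286ms @ 23/7 + 107.143ms (1/7)
16. 2571.429ms @ 24/7 + 107.143ms (1/7)
17. 2678.571ms @ 25/7 + 107.143ms (1/7)
18. 2785.714ms @ 26/7 + 107.143ms (1/7)
19. 2892.857ms @ 27/7 + 107.143ms (1/7)
20. 3000.0ms @ 4 + 750.0ms (1)
21. 3750.0ms @ 5 + 750.0ms (1)
22. 4500.0ms @ 6 + 214.286ms (2/7)
23. 4714.286ms @ 44/7 + 214.286ms (2/7)
24. 4928.571ms @ 46/7 + 214.286ms (2/7)
25. 5142.857ms @ 48/7 + 214.286ms (2/7)
26. 5357.143ms @ 50/7 + 214.286ms (2/7)
27. 5571.429ms @ 52/7 + 214.286ms (2/7)
28. 5785.714ms @ 54/7 + 214.286ms (2/7)

note 21 onset = 5b = 3750.0ms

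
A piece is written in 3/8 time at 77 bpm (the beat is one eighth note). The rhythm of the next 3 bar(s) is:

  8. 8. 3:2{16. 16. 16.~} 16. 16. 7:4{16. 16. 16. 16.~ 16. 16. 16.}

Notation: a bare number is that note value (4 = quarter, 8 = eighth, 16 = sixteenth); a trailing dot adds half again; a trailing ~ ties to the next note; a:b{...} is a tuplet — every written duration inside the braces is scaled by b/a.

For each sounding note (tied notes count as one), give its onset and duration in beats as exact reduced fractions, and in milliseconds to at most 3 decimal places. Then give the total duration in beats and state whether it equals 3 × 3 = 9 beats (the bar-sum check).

1) 0.0ms=0b +1168.831ms=3/2b
2) 1168.831ms=3/2b +1168.831ms=3/2b
3) 2337.662ms=3b +389.61ms=1/2b
4) 2727.273ms=7/2b +389.61ms=1/2b
5) 3116.883ms=4b +974.026ms=5/4b
6) 4090.909ms=21/4b +584.416ms=3/4b
7) 4675.325ms=6b +333.952ms=3/7b
8) 5009.276ms=45/7b +333.952ms=3/7b
9) 5343.228ms=48/7b +333.952ms=3/7b
10) 5677.18ms=51/7b +667.904ms=6/7b
11) 6345.083ms=57/7b +333.952ms=3/7b
12) 6679.035ms=60/7b +333.952ms=3/7b
Σ=9b of 9 (77bpm 3/8) — PASS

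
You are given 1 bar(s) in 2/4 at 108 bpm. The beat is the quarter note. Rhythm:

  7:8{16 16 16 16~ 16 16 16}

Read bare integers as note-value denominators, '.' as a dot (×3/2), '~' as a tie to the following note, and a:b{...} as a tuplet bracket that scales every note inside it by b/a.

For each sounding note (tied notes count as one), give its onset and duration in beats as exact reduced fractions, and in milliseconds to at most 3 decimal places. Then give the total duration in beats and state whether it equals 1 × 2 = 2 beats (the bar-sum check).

1) 0.0ms=0b +158.73ms=2/7b
2) 158.73ms=2/7b +158.73ms=2/7b
3) 317.46ms=4/7b +158.73ms=2/7b
4) 476.19ms=6/7b +317.46ms=4/7b
5) 793.651ms=10/7b +158.73ms=2/7b
6) 952.381ms=12/7b +158.73ms=2/7b
Σ=2b of 2 (108bpm 2/4) — PASS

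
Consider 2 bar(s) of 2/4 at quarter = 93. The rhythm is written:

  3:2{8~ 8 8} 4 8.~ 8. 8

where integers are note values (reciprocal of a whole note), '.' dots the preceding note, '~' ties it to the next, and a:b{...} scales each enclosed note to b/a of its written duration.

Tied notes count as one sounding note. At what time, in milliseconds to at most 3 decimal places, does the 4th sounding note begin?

note 4 onset = 2b = 1290.323ms

1. 0.0ms @ 0 + 430.108ms (2/3)
2. 430.108ms @ 2/3 + 215.054ms (1/3)
3. 645.161ms @ 1 + 645.161ms (1)
4. 1290.323ms @ 2 + 967.742ms (3/2)
5. 2258.065ms @ 7/2 + 322.581ms (1/2)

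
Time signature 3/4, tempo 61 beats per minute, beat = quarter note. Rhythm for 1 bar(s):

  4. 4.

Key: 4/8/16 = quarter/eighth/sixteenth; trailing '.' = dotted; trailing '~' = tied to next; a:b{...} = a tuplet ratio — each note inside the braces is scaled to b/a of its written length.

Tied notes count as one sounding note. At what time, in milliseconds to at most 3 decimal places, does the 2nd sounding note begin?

1. 0.0ms @ 0 + 1475.41ms (3/2)
2. 1475.41ms @ 3/2 + 1475.41ms (3/2)

note 2 onset = 3/2b = 1475.41ms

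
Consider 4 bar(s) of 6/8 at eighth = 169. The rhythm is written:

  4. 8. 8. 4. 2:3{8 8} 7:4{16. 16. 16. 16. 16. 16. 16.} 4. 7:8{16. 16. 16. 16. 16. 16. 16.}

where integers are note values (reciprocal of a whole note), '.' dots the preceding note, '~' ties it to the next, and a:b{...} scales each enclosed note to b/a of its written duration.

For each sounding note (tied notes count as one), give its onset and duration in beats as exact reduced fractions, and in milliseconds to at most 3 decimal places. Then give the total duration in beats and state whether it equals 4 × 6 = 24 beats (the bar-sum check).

1) 0.0ms=0b +1065.089ms=3b
2) 1065.089ms=3b +532.544ms=3/2b
3) 1597.633ms=9/2b +532.544ms=3/2b
4) 2130.178ms=6b +1065.089ms=3b
5) 3195.266ms=9b +532.544ms=3/2b
6) 3727.811ms=21/2b +532.544ms=3/2b
7) 4260.355ms=12b +152.156ms=3/7b
8) 4412.511ms=87/7b +152.156ms=3/7b
9) 4564.666ms=90/7b +152.156ms=3/7b
10) 4716.822ms=93/7b +152.156ms=3/7b
11) 4868.977ms=96/7b +152.156ms=3/7b
12) 5021.133ms=99/7b +152.156ms=3/7b
13) 5173.288ms=102/7b +152.156ms=3/7b
14) 5325.444ms=15b +1065.089ms=3b
15) 6390.533ms=18b +304.311ms=6/7b
16) 6694.844ms=132/7b +304.311ms=6/7b
17) 6999.155ms=138/7b +304.311ms=6/7b
18) 7303.466ms=144/7b +304.311ms=6/7b
19) 7607.777ms=150/7b +304.311ms=6/7b
20) 7912.088ms=156/7b +304.311ms=6/7b
21) 8216.399ms=162/7b +304.311ms=6/7b
Σ=24b of 24 (169bpm 6/8) — PASS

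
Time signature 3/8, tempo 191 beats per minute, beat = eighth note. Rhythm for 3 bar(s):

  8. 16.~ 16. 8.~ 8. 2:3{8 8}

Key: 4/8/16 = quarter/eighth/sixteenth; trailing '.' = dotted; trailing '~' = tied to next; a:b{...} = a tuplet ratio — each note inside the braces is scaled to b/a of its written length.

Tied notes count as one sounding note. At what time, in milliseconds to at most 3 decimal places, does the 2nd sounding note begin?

1. 0.0ms @ 0 + 471.204ms (3/2)
2. 471.204ms @ 3/2 + 471.204ms (3/2)
3. 942.408ms @ 3 + 942.408ms (3)
4. 1884.817ms @ 6 + 471.204ms (3/2)
5. 2356.021ms @ 15/2 + 471.204ms (3/2)

note 2 onset = 3/2b = 471.204ms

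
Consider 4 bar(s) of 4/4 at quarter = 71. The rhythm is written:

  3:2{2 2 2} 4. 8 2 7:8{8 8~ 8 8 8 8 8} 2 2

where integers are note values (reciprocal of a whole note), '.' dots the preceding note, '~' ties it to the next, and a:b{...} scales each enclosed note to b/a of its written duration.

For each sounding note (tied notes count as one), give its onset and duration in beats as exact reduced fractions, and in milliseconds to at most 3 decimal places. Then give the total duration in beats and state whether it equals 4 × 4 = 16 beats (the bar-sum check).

1) 0.0ms=0b +1126.761ms=4/3b
2) 1126.761ms=4/3b +1126.761ms=4/3b
3) 2253.521ms=8/3b +1126.761ms=4/3b
4) 3380.282ms=4b +1267.606ms=3/2b
5) 4647.887ms=11/2b +422.535ms=1/2b
6) 5070.423ms=6b +1690.141ms=2b
7) 6760.563ms=8b +482.897ms=4/7b
8) 7243.461ms=60/7b +965.795ms=8/7b
9) 8209.256ms=68/7b +482.897ms=4/7b
10) 8692.153ms=72/7b +482.897ms=4/7b
11) 9175.05ms=76/7b +482.897ms=4/7b
12) 9657.948ms=80/7b +482.897ms=4/7b
13) 10140.845ms=12b +1690.141ms=2b
14) 11830.986ms=14b +1690.141ms=2b
Σ=16b of 16 (71bpm 4/4) — PASS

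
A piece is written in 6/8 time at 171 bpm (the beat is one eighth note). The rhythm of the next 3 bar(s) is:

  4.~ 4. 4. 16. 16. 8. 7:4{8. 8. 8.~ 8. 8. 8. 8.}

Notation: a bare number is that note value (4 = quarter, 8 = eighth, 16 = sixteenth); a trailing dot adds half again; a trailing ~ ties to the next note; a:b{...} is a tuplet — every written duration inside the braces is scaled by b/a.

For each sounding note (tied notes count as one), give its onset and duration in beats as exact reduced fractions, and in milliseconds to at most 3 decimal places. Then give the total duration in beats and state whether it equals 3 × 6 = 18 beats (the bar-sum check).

1) 0.0ms=0b +2105.263ms=6b
2) 2105.263ms=6b +1052.632ms=3b
3) 3157.895ms=9b +263.158ms=3/4b
4) 3421.053ms=39/4b +263.158ms=3/4b
5) 3684.211ms=21/2b +526.316ms=3/2b
6) 4210.526ms=12b +300.752ms=6/7b
7) 4511.278ms=90/7b +300.752ms=6/7b
8) 4812.03ms=96/7b +601.504ms=12/7b
9) 5413.534ms=108/7b +300.752ms=6/7b
10) 5714.286ms=114/7b +300.752ms=6/7b
11) 6015.038ms=120/7b +300.752ms=6/7b
Σ=18b of 18 (171bpm 6/8) — PASS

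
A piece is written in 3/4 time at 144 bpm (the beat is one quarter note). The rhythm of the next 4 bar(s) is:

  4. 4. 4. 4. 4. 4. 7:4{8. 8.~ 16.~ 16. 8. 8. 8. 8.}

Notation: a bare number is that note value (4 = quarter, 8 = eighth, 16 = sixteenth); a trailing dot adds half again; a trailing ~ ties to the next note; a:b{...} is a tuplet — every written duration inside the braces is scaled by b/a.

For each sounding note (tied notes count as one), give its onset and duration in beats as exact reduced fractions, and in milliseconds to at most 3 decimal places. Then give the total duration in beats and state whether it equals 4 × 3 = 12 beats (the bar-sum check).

1) 0.0ms=0b +625.0ms=3/2b
2) 625.0ms=3/2b +625.0ms=3/2b
3) 1250.0ms=3b +625.0ms=3/2b
4) 1875.0ms=9/2b +625.0ms=3/2b
5) 2500.0ms=6b +625.0ms=3/2b
6) 3125.0ms=15/2b +625.0ms=3/2b
7) 3750.0ms=9b +178.571ms=3/7b
8) 3928.571ms=66/7b +357.143ms=6/7b
9) 4285.714ms=72/7b +178.571ms=3/7b
10) 4464.286ms=75/7b +178.571ms=3/7b
11) 4642.857ms=78/7b +178.571ms=3/7b
12) 4821.429ms=81/7b +178.571ms=3/7b
Σ=12b of 12 (144bpm 3/4) — PASS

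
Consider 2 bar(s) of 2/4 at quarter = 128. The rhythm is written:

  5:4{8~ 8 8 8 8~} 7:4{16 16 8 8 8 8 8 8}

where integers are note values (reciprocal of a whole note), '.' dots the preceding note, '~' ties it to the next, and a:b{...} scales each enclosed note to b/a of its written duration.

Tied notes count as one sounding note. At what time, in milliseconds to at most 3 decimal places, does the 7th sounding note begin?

1. 0.0ms @ 0 + 375.0ms (4/5)
2. 375.0ms @ 4/5 + 187.5ms (2/5)
3. 562.5ms @ 6/5 + 187.5ms (2/5)
4. 750.0ms @ 8/5 + 254.464ms (19/35)
5. 1004.464ms @ 15/7 + 66.964ms (1/7)
6. 1071.429ms @ 16/7 + 133.929ms (2/7)
7. 1205.357ms @ 18/7 + 133.929ms (2/7)
8. 1339.286ms @ 20/7 + 133.929ms (2/7)
9. 1473.214ms @ 22/7 + 133.929ms (2/7)
10. 1607.143ms @ 24/7 + 133.929ms (2/7)
11. 1741.071ms @ 26/7 + 133.929ms (2/7)

note 7 onset = 18/7b = 1205.357ms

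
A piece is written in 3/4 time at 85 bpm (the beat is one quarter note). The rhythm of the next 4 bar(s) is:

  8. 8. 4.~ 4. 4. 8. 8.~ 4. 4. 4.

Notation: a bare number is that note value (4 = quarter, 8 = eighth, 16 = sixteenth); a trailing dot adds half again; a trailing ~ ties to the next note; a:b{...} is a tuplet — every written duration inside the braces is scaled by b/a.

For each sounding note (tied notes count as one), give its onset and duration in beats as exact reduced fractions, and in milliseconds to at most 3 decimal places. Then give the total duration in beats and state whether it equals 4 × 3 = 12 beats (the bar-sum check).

1) 0.0ms=0b +529.412ms=3/4b
2) 529.412ms=3/4b +529.412ms=3/4b
3) 1058.824ms=3/2b +2117.647ms=3b
4) 3176.471ms=9/2b +1058.824ms=3/2b
5) 4235.294ms=6b +529.412ms=3/4b
6) 4764.706ms=27/4b +1588.235ms=9/4b
7) 6352.941ms=9b +1058.824ms=3/2b
8) 7411.765ms=21/2b +1058.824ms=3/2b
Σ=12b of 12 (85bpm 3/4) — PASS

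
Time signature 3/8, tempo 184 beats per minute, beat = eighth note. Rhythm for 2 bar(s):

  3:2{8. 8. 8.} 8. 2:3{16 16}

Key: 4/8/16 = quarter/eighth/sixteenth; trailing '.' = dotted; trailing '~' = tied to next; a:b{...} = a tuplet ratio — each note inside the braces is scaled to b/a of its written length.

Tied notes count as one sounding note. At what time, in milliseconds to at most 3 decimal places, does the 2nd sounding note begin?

1. 0.0ms @ 0 + 326.087ms (1)
2. 326.087ms @ 1 + 326.087ms (1)
3. 652.174ms @ 2 + 326.087ms (1)
4. 978.261ms @ 3 + 489.13ms (3/2)
5. 1467.391ms @ 9/2 + 244.565ms (3/4)
6. 1711.957ms @ 21/4 + 244.565ms (3/4)

note 2 onset = 1b = 326.087ms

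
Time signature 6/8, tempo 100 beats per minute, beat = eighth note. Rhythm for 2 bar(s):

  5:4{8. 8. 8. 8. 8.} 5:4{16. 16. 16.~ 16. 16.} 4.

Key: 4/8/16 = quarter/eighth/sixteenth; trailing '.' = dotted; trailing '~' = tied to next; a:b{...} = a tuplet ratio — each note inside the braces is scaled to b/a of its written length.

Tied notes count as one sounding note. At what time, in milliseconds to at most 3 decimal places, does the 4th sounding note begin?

1. 0.0ms @ 0 + 720.0ms (6/5)
2. 720.0ms @ 6/5 + 720.0ms (6/5)
3. 1440.0ms @ 12/5 + 720.0ms (6/5)
4. 2160.0ms @ 18/5 + 720.0ms (6/5)
5. 2880.0ms @ 24/5 + 720.0ms (6/5)
6. 3600.0ms @ 6 + 360.0ms (3/5)
7. 3960.0ms @ 33/5 + 360.0ms (3/5)
8. 4320.0ms @ 36/5 + 720.0ms (6/5)
9. 5040.0ms @ 42/5 + 360.0ms (3/5)
10. 5400.0ms @ 9 + 1800.0ms (3)

note 4 onset = 18/5b = 2160.0ms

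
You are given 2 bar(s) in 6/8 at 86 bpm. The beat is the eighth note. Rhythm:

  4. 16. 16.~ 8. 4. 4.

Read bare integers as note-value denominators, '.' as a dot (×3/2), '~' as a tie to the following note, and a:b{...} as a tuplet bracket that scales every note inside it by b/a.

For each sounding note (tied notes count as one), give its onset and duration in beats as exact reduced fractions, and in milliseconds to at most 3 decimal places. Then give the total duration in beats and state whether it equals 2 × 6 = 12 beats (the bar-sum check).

1) 0.0ms=0b +2093.023ms=3b
2) 2093.023ms=3b +523.256ms=3/4b
3) 2616.279ms=15/4b +1569.767ms=9/4b
4) 4186.047ms=6b +2093.023ms=3b
5) 6279.07ms=9b +2093.023ms=3b
Σ=12b of 12 (86bpm 6/8) — PASS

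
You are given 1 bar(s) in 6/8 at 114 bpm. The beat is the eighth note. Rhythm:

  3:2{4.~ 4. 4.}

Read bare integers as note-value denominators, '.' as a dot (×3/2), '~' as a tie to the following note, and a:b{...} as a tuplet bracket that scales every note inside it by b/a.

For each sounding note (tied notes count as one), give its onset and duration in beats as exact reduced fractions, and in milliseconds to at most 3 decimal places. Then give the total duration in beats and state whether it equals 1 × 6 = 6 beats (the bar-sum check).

1) 0.0ms=0b +2105.263ms=4b
2) 2105.263ms=4b +1052.632ms=2b
Σ=6b of 6 (114bpm 6/8) — PASS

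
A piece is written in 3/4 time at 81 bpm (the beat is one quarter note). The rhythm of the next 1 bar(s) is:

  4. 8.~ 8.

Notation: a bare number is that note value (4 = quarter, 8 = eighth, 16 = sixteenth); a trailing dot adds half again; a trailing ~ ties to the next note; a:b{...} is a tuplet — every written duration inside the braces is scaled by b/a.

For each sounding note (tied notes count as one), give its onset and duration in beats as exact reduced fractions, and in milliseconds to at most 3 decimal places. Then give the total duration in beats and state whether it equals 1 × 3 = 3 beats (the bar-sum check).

1) 0.0ms=0b +1111.111ms=3/2b
2) 1111.111ms=3/2b +1111.111ms=3/2b
Σ=3b of 3 (81bpm 3/4) — PASS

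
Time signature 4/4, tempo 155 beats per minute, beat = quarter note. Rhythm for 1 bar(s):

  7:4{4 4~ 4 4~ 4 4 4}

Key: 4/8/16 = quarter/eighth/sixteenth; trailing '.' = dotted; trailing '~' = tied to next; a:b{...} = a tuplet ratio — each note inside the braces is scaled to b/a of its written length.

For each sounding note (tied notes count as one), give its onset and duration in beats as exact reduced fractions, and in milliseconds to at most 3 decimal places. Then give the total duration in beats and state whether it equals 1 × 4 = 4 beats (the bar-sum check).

1) 0.0ms=0b +221.198ms=4/7b
2) 221.198ms=4/7b +442.396ms=8/7b
3) 663.594ms=12/7b +442.396ms=8/7b
4) 1105.991ms=20/7b +221.198ms=4/7b
5) 1327.189ms=24/7b +221.198ms=4/7b
Σ=4b of 4 (155bpm 4/4) — PASS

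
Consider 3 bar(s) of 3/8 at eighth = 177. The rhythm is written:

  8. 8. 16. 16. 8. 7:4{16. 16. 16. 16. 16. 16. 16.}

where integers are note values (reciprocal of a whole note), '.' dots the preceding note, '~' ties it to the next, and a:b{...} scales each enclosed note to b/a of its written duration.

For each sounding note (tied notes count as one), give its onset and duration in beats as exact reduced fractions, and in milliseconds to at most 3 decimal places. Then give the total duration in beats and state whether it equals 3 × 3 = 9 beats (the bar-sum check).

1) 0.0ms=0b +508.475ms=3/2b
2) 508.475ms=3/2b +508.475ms=3/2b
3) 1016.949ms=3b +254.237ms=3/4b
4) 1271.186ms=15/4b +254.237ms=3/4b
5) 1525.424ms=9/2b +508.475ms=3/2b
6) 2033.898ms=6b +145.278ms=3/7b
7) 2179.177ms=45/7b +145.278ms=3/7b
8) 2324.455ms=48/7b +145.278ms=3/7b
9) 2469.734ms=51/7b +145.278ms=3/7b
10) 2615.012ms=54/7b +145.278ms=3/7b
11) 2760.291ms=57/7b +145.278ms=3/7b
12) 2905.569ms=60/7b +145.278ms=3/7b
Σ=9b of 9 (177bpm 3/8) — PASS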